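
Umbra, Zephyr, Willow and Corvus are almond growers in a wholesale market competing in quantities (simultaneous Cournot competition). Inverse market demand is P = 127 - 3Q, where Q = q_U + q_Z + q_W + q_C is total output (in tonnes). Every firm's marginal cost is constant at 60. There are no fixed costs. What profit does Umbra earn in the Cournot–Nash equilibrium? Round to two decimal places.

Each firm earns π_i = (127 - 3Q)q_i - 60q_i.
First-order condition (treating rivals' output as given): 67 - 6q_i - 3·Σ_{j≠i} q_j = 0.
With identical firms every q_j equals q_i, so Σ_{j≠i} q_j = 3q_i and 67 = 15q_i, giving q_i = 67/15.
Price P = 127 - 3·(268/15) = 367/5.
Umbra's profit: (367/5 - 60)·(67/15) = 59.8533.

59.85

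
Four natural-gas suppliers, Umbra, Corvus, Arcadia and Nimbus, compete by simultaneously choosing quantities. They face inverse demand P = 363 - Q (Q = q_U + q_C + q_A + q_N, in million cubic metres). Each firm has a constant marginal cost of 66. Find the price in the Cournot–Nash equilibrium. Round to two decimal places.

Each firm earns π_i = (363 - Q)q_i - 66q_i.
Setting ∂π_i/∂q_i = 0 with rivals' quantities fixed: 297 - 2q_i - Σ_{j≠i} q_j = 0.
With identical firms every q_j equals q_i, so Σ_{j≠i} q_j = 3q_i and 297 = 5q_i, giving q_i = 297/5.
Total output Q = 1188/5, so price P = 363 - 1188/5 = 627/5.

125.40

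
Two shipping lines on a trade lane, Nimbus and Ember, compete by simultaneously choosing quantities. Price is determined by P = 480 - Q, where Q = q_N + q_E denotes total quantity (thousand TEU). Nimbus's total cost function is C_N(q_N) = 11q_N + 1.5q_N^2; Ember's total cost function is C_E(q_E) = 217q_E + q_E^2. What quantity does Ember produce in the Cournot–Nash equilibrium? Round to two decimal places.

Nimbus's profit: π_N = (480 - Q)q_N - (11q_N + (3/2)q_N²). Setting ∂π_N/∂q_N = 0: 469 - 5q_N - (q_E) = 0.
Ember's profit: π_E = (480 - Q)q_E - (217q_E + q_E²). Setting ∂π_E/∂q_E = 0: 263 - 4q_E - (q_N) = 0.
So q_N = (469 - q_E)/5 and q_E = (263 - q_N)/4.
Solving the pair: q_N = 1613/19, q_E = 846/19.

44.53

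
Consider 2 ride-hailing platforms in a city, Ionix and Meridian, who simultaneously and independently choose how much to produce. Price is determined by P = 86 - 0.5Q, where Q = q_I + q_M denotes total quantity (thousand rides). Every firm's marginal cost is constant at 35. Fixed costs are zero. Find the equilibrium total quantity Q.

68

A representative firm's profit is π_i = q_i(86 - 0.5Q) - 35q_i.
Setting ∂π_i/∂q_i = 0 with rivals' quantities fixed: 51 - q_i - (1/2)q_j = 0.
With identical firms every q_j equals q_i, so q_j = q_i and 51 = (3/2)q_i, giving q_i = 34.
Total output Q = 34 + 34 = 68.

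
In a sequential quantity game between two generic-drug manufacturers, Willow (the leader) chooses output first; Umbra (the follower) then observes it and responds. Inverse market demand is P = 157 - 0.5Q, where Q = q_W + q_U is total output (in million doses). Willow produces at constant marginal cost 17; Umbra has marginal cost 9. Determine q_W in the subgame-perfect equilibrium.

132

The follower Umbra best-responds to any q_W: π_U = (157 - 0.5Q)q_U - 9q_U.
Follower FOC: 148 - (1/2)q_W - q_U = 0, so q_U(q_W) = (148 - (1/2)q_W).
The leader anticipates this reaction. Substituting into P = 157 - 0.5Q gives P = 83 - (1/4)q_W, so π_W = (83 - (1/4)q_W)q_W - 17q_W.
Maximising: ∂π_W/∂q_W = 66 - (1/2)q_W = 0, giving q_W = 132.
Then q_U = (148 - (1/2)·132) = 82.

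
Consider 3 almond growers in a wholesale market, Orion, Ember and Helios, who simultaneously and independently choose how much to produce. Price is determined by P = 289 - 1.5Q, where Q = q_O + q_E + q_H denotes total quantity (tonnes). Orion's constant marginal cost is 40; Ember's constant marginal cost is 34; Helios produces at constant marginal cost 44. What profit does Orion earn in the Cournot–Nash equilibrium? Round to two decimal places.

2542.04

Orion's profit: π_O = (289 - 1.5Q)q_O - (40q_O). Setting ∂π_O/∂q_O = 0: 249 - 3q_O - (3/2)(q_E + q_H) = 0.
Ember's profit: π_E = (289 - 1.5Q)q_E - (34q_E). Setting ∂π_E/∂q_E = 0: 255 - 3q_E - (3/2)(q_O + q_H) = 0.
Helios's profit: π_H = (289 - 1.5Q)q_H - (44q_H). Setting ∂π_H/∂q_H = 0: 245 - 3q_H - (3/2)(q_O + q_E) = 0.
Adding the 3 conditions: 749 − 3Q − 3Q = 0, i.e. Q = 749/6.
Back-substituting: q_O = (249 − 749/4)/(3/2) = 247/6, q_E = (255 − 749/4)/(3/2) = 271/6, q_H = (245 − 749/4)/(3/2) = 77/2.
Price P = 289 - (3/2)·(749/6) = 407/4.
Orion's profit: (407/4 - 40)·(247/6) = 2542.0417.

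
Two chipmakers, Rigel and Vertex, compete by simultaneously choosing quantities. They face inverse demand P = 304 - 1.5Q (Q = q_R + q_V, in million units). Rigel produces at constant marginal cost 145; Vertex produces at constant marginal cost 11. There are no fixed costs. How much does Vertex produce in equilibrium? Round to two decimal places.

94.89

Rigel's profit: π_R = (304 - 1.5Q)q_R - (145q_R). Setting ∂π_R/∂q_R = 0: 159 - 3q_R - (3/2)(q_V) = 0.
Vertex's first-order condition: 293 - 3q_V - (3/2)(q_R) = 0.
Rearranging gives the reaction functions q_R = (159 - (3/2)q_V)/3 and q_V = (293 - (3/2)q_R)/3.
Substituting one into the other gives q_R = 50/9 and q_V = 854/9.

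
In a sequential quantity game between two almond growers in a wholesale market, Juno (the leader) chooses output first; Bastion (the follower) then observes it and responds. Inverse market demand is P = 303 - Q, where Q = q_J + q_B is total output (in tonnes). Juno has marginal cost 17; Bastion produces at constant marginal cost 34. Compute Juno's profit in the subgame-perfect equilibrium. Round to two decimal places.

Solve by backward induction. Given q_J, the follower Bastion maximises π_B = (303 - q_J - q_B)q_B - 34q_B.
∂π_B/∂q_B = 269 - q_J - 2q_B = 0 gives the reaction function q_B = (269 - q_J)/2.
The leader anticipates this reaction. Substituting into P = 303 - Q gives P = 337/2 - (1/2)q_J, so π_J = (337/2 - (1/2)q_J)q_J - 17q_J.
Maximising: ∂π_J/∂q_J = 303/2 - q_J = 0, giving q_J = 303/2.
Then q_B = (269 - 303/2)/2 = 235/4.
Price P = 303 - 841/4 = 371/4.
Juno's profit: (371/4 - 17)·(303/2) = 11476.1250.

11476.13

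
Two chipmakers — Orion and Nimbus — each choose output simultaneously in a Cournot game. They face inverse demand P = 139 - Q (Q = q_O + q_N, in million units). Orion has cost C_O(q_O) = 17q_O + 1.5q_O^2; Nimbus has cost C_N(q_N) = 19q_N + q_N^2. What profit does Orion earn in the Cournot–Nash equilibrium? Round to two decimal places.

Orion's profit: π_O = (139 - Q)q_O - (17q_O + (3/2)q_O²). Setting ∂π_O/∂q_O = 0: 122 - 5q_O - (q_N) = 0.
Nimbus's first-order condition: 120 - 4q_N - (q_O) = 0.
Best responses: q_O = (122 - q_N)/5, q_N = (120 - q_O)/4.
Substituting one into the other gives q_O = 368/19 and q_N = 478/19.
Price P = 139 - 846/19 = 1795/19.
Orion's profit: (1795/19)·(368/19) - 17·(368/19) - (3/2)(368/19)² = 937.8393.

937.84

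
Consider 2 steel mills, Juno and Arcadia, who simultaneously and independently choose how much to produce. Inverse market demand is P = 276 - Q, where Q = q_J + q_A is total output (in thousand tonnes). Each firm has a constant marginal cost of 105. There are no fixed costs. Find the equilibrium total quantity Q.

A representative firm's profit is π_i = q_i(276 - Q) - 105q_i.
Setting ∂π_i/∂q_i = 0 with rivals' quantities fixed: 171 - 2q_i - q_j = 0.
With identical firms every q_j equals q_i, so q_j = q_i and 171 = 3q_i, giving q_i = 57.
Total output Q = 57 + 57 = 114.

114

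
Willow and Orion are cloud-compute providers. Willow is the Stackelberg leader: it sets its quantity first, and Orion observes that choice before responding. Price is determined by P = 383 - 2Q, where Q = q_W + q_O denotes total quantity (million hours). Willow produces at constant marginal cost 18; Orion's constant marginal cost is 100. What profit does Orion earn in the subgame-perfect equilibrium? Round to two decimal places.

Solve by backward induction. Given q_W, the follower Orion maximises π_O = (383 - 2q_W - 2q_O)q_O - 100q_O.
Setting the follower's marginal profit to zero, 283 - 2q_W - 4q_O = 0, i.e. q_O = (283 - 2q_W)/4.
The leader anticipates this reaction. Substituting into P = 383 - 2Q gives P = 483/2 - q_W, so π_W = (483/2 - q_W)q_W - 18q_W.
The leader's first-order condition 447/2 - 2q_W = 0 yields q_W = 447/4.
Then q_O = (283 - 2·(447/4))/4 = 119/8.
Price P = 383 - 2·(1013/8) = 519/4.
Orion's profit: (519/4 - 100)·(119/8) = 442.5313.

442.53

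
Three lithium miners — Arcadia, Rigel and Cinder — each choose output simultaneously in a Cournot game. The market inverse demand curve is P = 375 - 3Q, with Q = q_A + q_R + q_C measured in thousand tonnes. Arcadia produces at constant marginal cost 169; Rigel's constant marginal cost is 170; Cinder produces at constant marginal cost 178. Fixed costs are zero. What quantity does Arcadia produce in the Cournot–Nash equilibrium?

18

Arcadia's profit: π_A = (375 - 3Q)q_A - (169q_A). Setting ∂π_A/∂q_A = 0: 206 - 6q_A - 3(q_R + q_C) = 0.
Rigel's profit: π_R = (375 - 3Q)q_R - (170q_R). Setting ∂π_R/∂q_R = 0: 205 - 6q_R - 3(q_A + q_C) = 0.
Cinder's profit: π_C = (375 - 3Q)q_C - (178q_C). Setting ∂π_C/∂q_C = 0: 197 - 6q_C - 3(q_A + q_R) = 0.
Summing all 3 equations gives 608 − 12Q = 0, hence Q = 152/3.
Back-substituting: q_A = (206 − 152)/3 = 18, q_R = (205 − 152)/3 = 53/3, q_C = (197 − 152)/3 = 15.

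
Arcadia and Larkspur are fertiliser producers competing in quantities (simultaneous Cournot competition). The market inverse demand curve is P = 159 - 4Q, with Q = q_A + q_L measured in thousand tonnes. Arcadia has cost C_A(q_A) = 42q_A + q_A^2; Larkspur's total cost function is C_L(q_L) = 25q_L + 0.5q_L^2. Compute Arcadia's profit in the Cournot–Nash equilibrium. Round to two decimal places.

Arcadia's profit: π_A = (159 - 4Q)q_A - (42q_A + q_A²). Setting ∂π_A/∂q_A = 0: 117 - 10q_A - 4(q_L) = 0.
Larkspur's first-order condition: 134 - 9q_L - 4(q_A) = 0.
Best responses: q_A = (117 - 4q_L)/10, q_L = (134 - 4q_A)/9.
Solving the pair: q_A = 517/74, q_L = 436/37.
Price P = 159 - 4·(1389/74) = 83.9189.
Arcadia's profit: 83.9189·(517/74) - 42·(517/74) - (517/74)² = 244.0550.

244.05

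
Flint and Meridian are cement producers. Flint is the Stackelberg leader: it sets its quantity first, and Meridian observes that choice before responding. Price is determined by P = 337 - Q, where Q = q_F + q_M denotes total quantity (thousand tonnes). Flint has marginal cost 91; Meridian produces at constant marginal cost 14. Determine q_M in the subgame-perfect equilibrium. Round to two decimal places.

The follower Meridian best-responds to any q_F: π_M = (337 - Q)q_M - 14q_M.
Setting the follower's marginal profit to zero, 323 - q_F - 2q_M = 0, i.e. q_M = (323 - q_F)/2.
Flint substitutes q_M(q_F) into its own profit: π_F = q_F(337 - q_F - (323 - q_F)/2) - 91q_F = (351/2 - (1/2)q_F)q_F - 91q_F.
Leader FOC: 169/2 - q_F = 0, so q_F = 169/2.
Then q_M = (323 - 169/2)/2 = 477/4.

119.25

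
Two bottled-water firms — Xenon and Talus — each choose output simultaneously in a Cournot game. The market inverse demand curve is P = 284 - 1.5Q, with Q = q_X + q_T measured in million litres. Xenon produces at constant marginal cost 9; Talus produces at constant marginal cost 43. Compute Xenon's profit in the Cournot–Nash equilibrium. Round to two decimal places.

7072.67

Xenon's profit: π_X = (284 - 1.5Q)q_X - (9q_X). Setting ∂π_X/∂q_X = 0: 275 - 3q_X - (3/2)(q_T) = 0.
Talus's profit: π_T = (284 - 1.5Q)q_T - (43q_T). Setting ∂π_T/∂q_T = 0: 241 - 3q_T - (3/2)(q_X) = 0.
So q_X = (275 - (3/2)q_T)/3 and q_T = (241 - (3/2)q_X)/3.
Substituting one into the other gives q_X = 206/3 and q_T = 46.
Price P = 284 - (3/2)·(344/3) = 112.
Xenon's profit: (112 - 9)·(206/3) = 7072.6667.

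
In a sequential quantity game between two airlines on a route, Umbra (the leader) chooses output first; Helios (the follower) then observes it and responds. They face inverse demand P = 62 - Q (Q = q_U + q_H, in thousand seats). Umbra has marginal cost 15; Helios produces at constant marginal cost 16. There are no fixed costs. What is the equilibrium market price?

27

Solve by backward induction. Given q_U, the follower Helios maximises π_H = (62 - q_U - q_H)q_H - 16q_H.
∂π_H/∂q_H = 46 - q_U - 2q_H = 0 gives the reaction function q_H = (46 - q_U)/2.
Umbra substitutes q_H(q_U) into its own profit: π_U = q_U(62 - q_U - (46 - q_U)/2) - 15q_U = (39 - (1/2)q_U)q_U - 15q_U.
Maximising: ∂π_U/∂q_U = 24 - q_U = 0, giving q_U = 24.
Then q_H = (46 - 24)/2 = 11.
Total output Q = 35, so price P = 62 - 35 = 27.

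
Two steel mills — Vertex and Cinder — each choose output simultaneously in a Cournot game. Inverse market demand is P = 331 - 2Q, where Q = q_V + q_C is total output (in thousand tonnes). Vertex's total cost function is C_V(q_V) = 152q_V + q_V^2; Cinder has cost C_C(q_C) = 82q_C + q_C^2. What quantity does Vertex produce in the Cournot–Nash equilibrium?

Vertex's profit: π_V = (331 - 2Q)q_V - (152q_V + q_V²). Setting ∂π_V/∂q_V = 0: 179 - 6q_V - 2(q_C) = 0.
Cinder's profit: π_C = (331 - 2Q)q_C - (82q_C + q_C²). Setting ∂π_C/∂q_C = 0: 249 - 6q_C - 2(q_V) = 0.
Best responses: q_V = (179 - 2q_C)/6, q_C = (249 - 2q_V)/6.
Solving the pair: q_V = 18, q_C = 71/2.

18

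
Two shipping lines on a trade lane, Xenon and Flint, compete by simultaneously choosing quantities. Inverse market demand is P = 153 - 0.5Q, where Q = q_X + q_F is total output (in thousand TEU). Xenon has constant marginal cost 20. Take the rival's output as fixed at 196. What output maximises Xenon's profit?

With the rival's output fixed at 196, Xenon's profit is π_X = (153 - (1/2)·196 - (1/2)q_X)q_X - (20q_X) = (55 - (1/2)q_X)q_X - (20q_X).
∂π_X/∂q_X = 35 - q_X = 0, so q_X = 35.

35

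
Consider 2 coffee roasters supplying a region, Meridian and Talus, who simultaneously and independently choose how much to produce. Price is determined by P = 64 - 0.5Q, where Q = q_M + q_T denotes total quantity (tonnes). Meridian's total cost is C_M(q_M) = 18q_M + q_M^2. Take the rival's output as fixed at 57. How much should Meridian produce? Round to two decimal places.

5.83

With the rival's output fixed at 57, Meridian's profit is π_M = (64 - (1/2)·57 - (1/2)q_M)q_M - (18q_M + q_M²) = (71/2 - (1/2)q_M)q_M - (18q_M + q_M²).
∂π_M/∂q_M = 35/2 - 3q_M = 0, so q_M = 35/6.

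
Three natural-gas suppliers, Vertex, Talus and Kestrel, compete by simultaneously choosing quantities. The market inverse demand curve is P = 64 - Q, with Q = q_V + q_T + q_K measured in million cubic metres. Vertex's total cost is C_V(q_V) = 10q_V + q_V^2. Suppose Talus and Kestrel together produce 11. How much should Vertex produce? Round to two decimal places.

With rivals' combined output fixed at 11, Vertex's profit is π_V = (64 - 11 - q_V)q_V - (10q_V + q_V²) = (53 - q_V)q_V - (10q_V + q_V²).
∂π_V/∂q_V = 43 - 4q_V = 0, so q_V = 43/4.

10.75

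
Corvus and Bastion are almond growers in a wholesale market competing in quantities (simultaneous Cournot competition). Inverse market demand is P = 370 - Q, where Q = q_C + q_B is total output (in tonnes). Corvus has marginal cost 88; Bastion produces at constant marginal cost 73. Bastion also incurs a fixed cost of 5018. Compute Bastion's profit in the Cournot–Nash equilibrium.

5798

Corvus's profit: π_C = (370 - Q)q_C - (88q_C). Setting ∂π_C/∂q_C = 0: 282 - 2q_C - (q_B) = 0.
Bastion's first-order condition: 297 - 2q_B - (q_C) = 0.
So q_C = (282 - q_B)/2 and q_B = (297 - q_C)/2.
Substituting one into the other gives q_C = 89 and q_B = 104.
Price P = 370 - 193 = 177.
Bastion's profit: (177 - 73)·104 - 5018 = 5798.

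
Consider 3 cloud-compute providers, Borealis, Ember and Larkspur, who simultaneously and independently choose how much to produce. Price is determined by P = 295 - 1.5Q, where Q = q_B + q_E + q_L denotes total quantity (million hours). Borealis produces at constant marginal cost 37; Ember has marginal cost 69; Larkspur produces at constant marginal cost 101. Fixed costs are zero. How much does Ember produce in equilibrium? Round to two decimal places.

37.67

Borealis's profit: π_B = (295 - 1.5Q)q_B - (37q_B). Setting ∂π_B/∂q_B = 0: 258 - 3q_B - (3/2)(q_E + q_L) = 0.
Ember's first-order condition: 226 - 3q_E - (3/2)(q_B + q_L) = 0.
Larkspur's first-order condition: 194 - 3q_L - (3/2)(q_B + q_E) = 0.
Summing all 3 equations gives 678 − 6Q = 0, hence Q = 113.
Back-substituting: q_B = (258 − 339/2)/(3/2) = 59, q_E = (226 − 339/2)/(3/2) = 113/3, q_L = (194 − 339/2)/(3/2) = 49/3.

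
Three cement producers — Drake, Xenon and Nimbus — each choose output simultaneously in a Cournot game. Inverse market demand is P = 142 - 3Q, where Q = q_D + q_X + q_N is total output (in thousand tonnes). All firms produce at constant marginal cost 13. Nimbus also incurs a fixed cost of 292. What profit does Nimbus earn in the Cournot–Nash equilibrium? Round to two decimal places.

54.69

A representative firm's profit is π_i = q_i(142 - 3Q) - 13q_i.
Setting ∂π_i/∂q_i = 0 with rivals' quantities fixed: 129 - 6q_i - 3·Σ_{j≠i} q_j = 0.
With identical firms every q_j equals q_i, so Σ_{j≠i} q_j = 2q_i and 129 = 12q_i, giving q_i = 43/4.
Price P = 142 - 3·(129/4) = 181/4.
Nimbus's profit: (181/4 - 13)·(43/4) - 292 = 875/16.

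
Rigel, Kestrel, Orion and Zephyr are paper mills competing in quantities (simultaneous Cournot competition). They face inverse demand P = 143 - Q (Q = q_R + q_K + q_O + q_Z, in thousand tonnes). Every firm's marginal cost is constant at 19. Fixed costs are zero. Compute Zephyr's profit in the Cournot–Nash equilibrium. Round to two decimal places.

615.04

A representative firm's profit is π_i = q_i(143 - Q) - 19q_i.
First-order condition (treating rivals' output as given): 124 - 2q_i - Σ_{j≠i} q_j = 0.
By symmetry each firm produces the same amount; substituting Σ_{j≠i} q_j = 3q_i yields q_i = 124/5.
Price P = 143 - 496/5 = 219/5.
Zephyr's profit: (219/5 - 19)·(124/5) = 615.0400.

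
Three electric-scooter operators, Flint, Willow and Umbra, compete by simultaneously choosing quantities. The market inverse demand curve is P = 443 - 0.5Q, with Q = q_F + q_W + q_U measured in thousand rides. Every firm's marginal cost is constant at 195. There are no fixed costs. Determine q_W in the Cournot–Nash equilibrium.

124

A representative firm's profit is π_i = q_i(443 - 0.5Q) - 195q_i.
First-order condition (treating rivals' output as given): 248 - q_i - (1/2)·Σ_{j≠i} q_j = 0.
By symmetry each firm produces the same amount; substituting Σ_{j≠i} q_j = 2q_i yields q_i = 248/2 = 124.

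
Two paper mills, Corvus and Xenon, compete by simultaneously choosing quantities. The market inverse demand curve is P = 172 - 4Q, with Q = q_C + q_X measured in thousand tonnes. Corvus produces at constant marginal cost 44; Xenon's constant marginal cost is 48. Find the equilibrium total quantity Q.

21

Corvus's profit: π_C = (172 - 4Q)q_C - (44q_C). Setting ∂π_C/∂q_C = 0: 128 - 8q_C - 4(q_X) = 0.
Xenon's first-order condition: 124 - 8q_X - 4(q_C) = 0.
Best responses: q_C = (128 - 4q_X)/8, q_X = (124 - 4q_C)/8.
Solving the pair: q_C = 11, q_X = 10.
Total output Q = 11 + 10 = 21.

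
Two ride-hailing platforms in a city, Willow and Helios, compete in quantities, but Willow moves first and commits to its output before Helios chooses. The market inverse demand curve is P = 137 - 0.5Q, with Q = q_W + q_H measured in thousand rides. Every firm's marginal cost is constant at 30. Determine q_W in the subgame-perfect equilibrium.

107

Solve by backward induction. Given q_W, the follower Helios maximises π_H = (137 - (1/2)q_W - (1/2)q_H)q_H - 30q_H.
Setting the follower's marginal profit to zero, 107 - (1/2)q_W - q_H = 0, i.e. q_H = (107 - (1/2)q_W).
Willow substitutes q_H(q_W) into its own profit: π_W = q_W(137 - (1/2)q_W - (107 - (1/2)q_W)/2) - 30q_W = (167/2 - (1/4)q_W)q_W - 30q_W.
The leader's first-order condition 107/2 - (1/2)q_W = 0 yields q_W = 107.
Then q_H = (107 - (1/2)·107) = 107/2.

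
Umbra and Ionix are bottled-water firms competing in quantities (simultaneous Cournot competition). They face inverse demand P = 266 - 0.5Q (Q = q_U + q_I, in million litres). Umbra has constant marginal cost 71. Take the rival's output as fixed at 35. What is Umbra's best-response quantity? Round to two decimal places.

177.50

With the rival's output fixed at 35, Umbra's profit is π_U = (266 - (1/2)·35 - (1/2)q_U)q_U - (71q_U) = (497/2 - (1/2)q_U)q_U - (71q_U).
∂π_U/∂q_U = 355/2 - q_U = 0, so q_U = 355/2.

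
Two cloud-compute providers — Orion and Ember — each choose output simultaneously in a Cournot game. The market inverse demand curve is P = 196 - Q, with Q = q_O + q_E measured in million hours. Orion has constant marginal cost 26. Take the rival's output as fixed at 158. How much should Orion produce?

6

With the rival's output fixed at 158, Orion's profit is π_O = (196 - 158 - q_O)q_O - (26q_O) = (38 - q_O)q_O - (26q_O).
∂π_O/∂q_O = 12 - 2q_O = 0, so q_O = 6.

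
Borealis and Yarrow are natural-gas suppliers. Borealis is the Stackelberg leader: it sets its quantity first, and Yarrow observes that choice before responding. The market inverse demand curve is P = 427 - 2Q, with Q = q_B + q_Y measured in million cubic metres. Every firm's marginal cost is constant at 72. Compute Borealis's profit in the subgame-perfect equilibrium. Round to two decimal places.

7876.56

Solve by backward induction. Given q_B, the follower Yarrow maximises π_Y = (427 - 2q_B - 2q_Y)q_Y - 72q_Y.
∂π_Y/∂q_Y = 355 - 2q_B - 4q_Y = 0 gives the reaction function q_Y = (355 - 2q_B)/4.
Borealis substitutes q_Y(q_B) into its own profit: π_B = q_B(427 - 2q_B - (355 - 2q_B)/2) - 72q_B = (499/2 - q_B)q_B - 72q_B.
Maximising: ∂π_B/∂q_B = 355/2 - 2q_B = 0, giving q_B = 355/4.
Then q_Y = (355 - 2·(355/4))/4 = 355/8.
Price P = 427 - 2·(1065/8) = 643/4.
Borealis's profit: (643/4 - 72)·(355/4) = 7876.5625.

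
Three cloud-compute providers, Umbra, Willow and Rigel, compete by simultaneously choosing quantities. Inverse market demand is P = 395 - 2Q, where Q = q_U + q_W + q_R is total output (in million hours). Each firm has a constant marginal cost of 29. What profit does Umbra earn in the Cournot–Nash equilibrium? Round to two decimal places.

4186.13

Each firm earns π_i = (395 - 2Q)q_i - 29q_i.
Setting ∂π_i/∂q_i = 0 with rivals' quantities fixed: 366 - 4q_i - 2·Σ_{j≠i} q_j = 0.
By symmetry each firm produces the same amount; substituting Σ_{j≠i} q_j = 2q_i yields q_i = 366/8 = 183/4.
Price P = 395 - 2·(549/4) = 241/2.
Umbra's profit: (241/2 - 29)·(183/4) = 4186.1250.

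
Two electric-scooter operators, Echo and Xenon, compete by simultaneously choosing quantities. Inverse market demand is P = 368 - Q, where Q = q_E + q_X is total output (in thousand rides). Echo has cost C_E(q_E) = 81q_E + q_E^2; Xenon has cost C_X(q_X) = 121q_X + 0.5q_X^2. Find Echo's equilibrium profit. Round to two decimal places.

6231.34

Echo's profit: π_E = (368 - Q)q_E - (81q_E + q_E²). Setting ∂π_E/∂q_E = 0: 287 - 4q_E - (q_X) = 0.
Xenon's profit: π_X = (368 - Q)q_X - (121q_X + (1/2)q_X²). Setting ∂π_X/∂q_X = 0: 247 - 3q_X - (q_E) = 0.
So q_E = (287 - q_X)/4 and q_X = (247 - q_E)/3.
Substituting one into the other gives q_E = 614/11 and q_X = 701/11.
Price P = 368 - 1315/11 = 248.4545.
Echo's profit: 248.4545·(614/11) - 81·(614/11) - (614/11)² = 6231.3388.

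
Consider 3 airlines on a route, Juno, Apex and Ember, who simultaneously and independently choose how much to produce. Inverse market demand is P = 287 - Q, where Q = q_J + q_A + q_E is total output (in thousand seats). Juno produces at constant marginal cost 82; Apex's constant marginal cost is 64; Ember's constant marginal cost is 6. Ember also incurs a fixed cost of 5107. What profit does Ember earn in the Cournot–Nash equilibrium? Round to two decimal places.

Juno's profit: π_J = (287 - Q)q_J - (82q_J). Setting ∂π_J/∂q_J = 0: 205 - 2q_J - (q_A + q_E) = 0.
Apex's first-order condition: 223 - 2q_A - (q_J + q_E) = 0.
Ember's profit: π_E = (287 - Q)q_E - (6q_E). Setting ∂π_E/∂q_E = 0: 281 - 2q_E - (q_J + q_A) = 0.
Adding the 3 conditions: 709 − 2Q − 2Q = 0, i.e. Q = 709/4.
Back-substituting: q_J = (205 − 709/4) = 111/4, q_A = (223 − 709/4) = 183/4, q_E = (281 − 709/4) = 415/4.
Price P = 287 - 709/4 = 439/4.
Ember's profit: (439/4 - 6)·(415/4) - 5107 = 5657.0625.

5657.06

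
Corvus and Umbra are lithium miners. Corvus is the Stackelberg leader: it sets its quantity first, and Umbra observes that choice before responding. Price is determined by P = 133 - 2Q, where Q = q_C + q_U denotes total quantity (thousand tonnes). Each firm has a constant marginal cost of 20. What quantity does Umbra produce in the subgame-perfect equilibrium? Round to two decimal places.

14.13

Solve by backward induction. Given q_C, the follower Umbra maximises π_U = (133 - 2q_C - 2q_U)q_U - 20q_U.
∂π_U/∂q_U = 113 - 2q_C - 4q_U = 0 gives the reaction function q_U = (113 - 2q_C)/4.
Corvus substitutes q_U(q_C) into its own profit: π_C = q_C(133 - 2q_C - (113 - 2q_C)/2) - 20q_C = (153/2 - q_C)q_C - 20q_C.
The leader's first-order condition 113/2 - 2q_C = 0 yields q_C = 113/4.
Then q_U = (113 - 2·(113/4))/4 = 113/8.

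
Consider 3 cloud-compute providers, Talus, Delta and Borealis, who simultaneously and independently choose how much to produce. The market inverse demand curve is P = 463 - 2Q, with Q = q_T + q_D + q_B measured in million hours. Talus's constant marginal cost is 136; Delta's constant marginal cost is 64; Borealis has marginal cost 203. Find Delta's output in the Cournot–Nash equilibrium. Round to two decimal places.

76.25

Talus's profit: π_T = (463 - 2Q)q_T - (136q_T). Setting ∂π_T/∂q_T = 0: 327 - 4q_T - 2(q_D + q_B) = 0.
Delta's first-order condition: 399 - 4q_D - 2(q_T + q_B) = 0.
Borealis's first-order condition: 260 - 4q_B - 2(q_T + q_D) = 0.
Adding the 3 conditions: 986 − 4Q − 4Q = 0, i.e. Q = 493/4.
Back-substituting: q_T = (327 − 493/2)/2 = 161/4, q_D = (399 − 493/2)/2 = 305/4, q_B = (260 − 493/2)/2 = 27/4.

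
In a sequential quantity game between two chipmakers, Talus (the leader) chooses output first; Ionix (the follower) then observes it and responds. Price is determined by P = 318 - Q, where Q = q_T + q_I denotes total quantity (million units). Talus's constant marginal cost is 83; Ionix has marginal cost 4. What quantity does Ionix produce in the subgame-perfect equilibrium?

The follower Ionix best-responds to any q_T: π_I = (318 - Q)q_I - 4q_I.
∂π_I/∂q_I = 314 - q_T - 2q_I = 0 gives the reaction function q_I = (314 - q_T)/2.
The leader anticipates this reaction. Substituting into P = 318 - Q gives P = 161 - (1/2)q_T, so π_T = (161 - (1/2)q_T)q_T - 83q_T.
Leader FOC: 78 - q_T = 0, so q_T = 78.
Then q_I = (314 - 78)/2 = 118.

118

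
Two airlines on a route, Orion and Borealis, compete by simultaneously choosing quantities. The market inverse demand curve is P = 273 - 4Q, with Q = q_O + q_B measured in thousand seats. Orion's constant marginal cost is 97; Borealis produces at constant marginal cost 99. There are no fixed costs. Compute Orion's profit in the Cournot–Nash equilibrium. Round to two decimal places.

880.11

Orion's profit: π_O = (273 - 4Q)q_O - (97q_O). Setting ∂π_O/∂q_O = 0: 176 - 8q_O - 4(q_B) = 0.
Borealis's profit: π_B = (273 - 4Q)q_B - (99q_B). Setting ∂π_B/∂q_B = 0: 174 - 8q_B - 4(q_O) = 0.
Best responses: q_O = (176 - 4q_B)/8, q_B = (174 - 4q_O)/8.
Solving the pair: q_O = 89/6, q_B = 43/3.
Price P = 273 - 4·(175/6) = 469/3.
Orion's profit: (469/3 - 97)·(89/6) = 880.1111.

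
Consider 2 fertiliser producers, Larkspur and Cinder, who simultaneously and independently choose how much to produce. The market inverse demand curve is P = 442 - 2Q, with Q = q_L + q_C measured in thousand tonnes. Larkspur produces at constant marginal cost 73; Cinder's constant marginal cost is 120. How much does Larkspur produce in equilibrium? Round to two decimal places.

69.33

Larkspur's profit: π_L = (442 - 2Q)q_L - (73q_L). Setting ∂π_L/∂q_L = 0: 369 - 4q_L - 2(q_C) = 0.
Cinder's profit: π_C = (442 - 2Q)q_C - (120q_C). Setting ∂π_C/∂q_C = 0: 322 - 4q_C - 2(q_L) = 0.
Best responses: q_L = (369 - 2q_C)/4, q_C = (322 - 2q_L)/4.
Solving the pair: q_L = 208/3, q_C = 275/6.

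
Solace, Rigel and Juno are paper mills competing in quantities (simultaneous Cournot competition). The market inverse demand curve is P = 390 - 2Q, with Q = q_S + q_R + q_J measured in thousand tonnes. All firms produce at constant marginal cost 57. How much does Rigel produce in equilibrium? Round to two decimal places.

Each firm earns π_i = (390 - 2Q)q_i - 57q_i.
First-order condition (treating rivals' output as given): 333 - 4q_i - 2·Σ_{j≠i} q_j = 0.
By symmetry each firm produces the same amount; substituting Σ_{j≠i} q_j = 2q_i yields q_i = 333/8.

41.63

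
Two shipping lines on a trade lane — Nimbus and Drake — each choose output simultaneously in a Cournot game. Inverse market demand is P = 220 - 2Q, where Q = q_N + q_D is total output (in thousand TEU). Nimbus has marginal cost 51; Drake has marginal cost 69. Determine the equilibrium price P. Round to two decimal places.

113.33

Nimbus's profit: π_N = (220 - 2Q)q_N - (51q_N). Setting ∂π_N/∂q_N = 0: 169 - 4q_N - 2(q_D) = 0.
Drake's profit: π_D = (220 - 2Q)q_D - (69q_D). Setting ∂π_D/∂q_D = 0: 151 - 4q_D - 2(q_N) = 0.
So q_N = (169 - 2q_D)/4 and q_D = (151 - 2q_N)/4.
Substituting one into the other gives q_N = 187/6 and q_D = 133/6.
Total output Q = 160/3, so price P = 220 - 2·(160/3) = 340/3.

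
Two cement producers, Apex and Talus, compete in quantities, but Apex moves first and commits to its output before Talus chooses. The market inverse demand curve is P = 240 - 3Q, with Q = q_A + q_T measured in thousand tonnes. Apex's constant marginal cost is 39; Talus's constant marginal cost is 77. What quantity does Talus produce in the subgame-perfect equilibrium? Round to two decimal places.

The follower Talus best-responds to any q_A: π_T = (240 - 3Q)q_T - 77q_T.
Setting the follower's marginal profit to zero, 163 - 3q_A - 6q_T = 0, i.e. q_T = (163 - 3q_A)/6.
Apex substitutes q_T(q_A) into its own profit: π_A = q_A(240 - 3q_A - (163 - 3q_A)/2) - 39q_A = (317/2 - (3/2)q_A)q_A - 39q_A.
The leader's first-order condition 239/2 - 3q_A = 0 yields q_A = 239/6.
Then q_T = (163 - 3·(239/6))/6 = 29/4.

7.25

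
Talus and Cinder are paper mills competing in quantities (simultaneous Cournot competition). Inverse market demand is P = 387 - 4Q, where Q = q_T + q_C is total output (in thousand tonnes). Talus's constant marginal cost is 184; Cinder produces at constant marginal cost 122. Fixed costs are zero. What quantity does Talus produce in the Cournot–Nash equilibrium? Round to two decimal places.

Talus's profit: π_T = (387 - 4Q)q_T - (184q_T). Setting ∂π_T/∂q_T = 0: 203 - 8q_T - 4(q_C) = 0.
Cinder's profit: π_C = (387 - 4Q)q_C - (122q_C). Setting ∂π_C/∂q_C = 0: 265 - 8q_C - 4(q_T) = 0.
Best responses: q_T = (203 - 4q_C)/8, q_C = (265 - 4q_T)/8.
Solving the pair: q_T = 47/4, q_C = 109/4.

11.75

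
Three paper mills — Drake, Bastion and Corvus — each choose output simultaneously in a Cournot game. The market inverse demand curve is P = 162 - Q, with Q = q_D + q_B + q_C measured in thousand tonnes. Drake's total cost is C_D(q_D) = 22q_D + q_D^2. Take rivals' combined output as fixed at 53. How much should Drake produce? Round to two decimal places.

With rivals' combined output fixed at 53, Drake's profit is π_D = (162 - 53 - q_D)q_D - (22q_D + q_D²) = (109 - q_D)q_D - (22q_D + q_D²).
∂π_D/∂q_D = 87 - 4q_D = 0, so q_D = 87/4.

21.75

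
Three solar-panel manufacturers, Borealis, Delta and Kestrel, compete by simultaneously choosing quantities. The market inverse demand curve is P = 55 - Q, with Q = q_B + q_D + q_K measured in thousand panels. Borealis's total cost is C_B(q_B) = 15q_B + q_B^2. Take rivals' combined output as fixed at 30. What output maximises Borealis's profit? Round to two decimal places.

2.50

With rivals' combined output fixed at 30, Borealis's profit is π_B = (55 - 30 - q_B)q_B - (15q_B + q_B²) = (25 - q_B)q_B - (15q_B + q_B²).
∂π_B/∂q_B = 10 - 4q_B = 0, so q_B = 5/2.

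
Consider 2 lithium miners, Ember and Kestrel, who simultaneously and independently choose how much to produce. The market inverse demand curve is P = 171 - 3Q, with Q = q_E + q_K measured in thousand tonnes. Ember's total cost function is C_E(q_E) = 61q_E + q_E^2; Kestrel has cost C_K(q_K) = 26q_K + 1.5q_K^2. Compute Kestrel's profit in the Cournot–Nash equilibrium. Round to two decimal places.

781.07

Ember's profit: π_E = (171 - 3Q)q_E - (61q_E + q_E²). Setting ∂π_E/∂q_E = 0: 110 - 8q_E - 3(q_K) = 0.
Kestrel's profit: π_K = (171 - 3Q)q_K - (26q_K + (3/2)q_K²). Setting ∂π_K/∂q_K = 0: 145 - 9q_K - 3(q_E) = 0.
So q_E = (110 - 3q_K)/8 and q_K = (145 - 3q_E)/9.
Solving the pair: q_E = 185/21, q_K = 830/63.
Price P = 171 - 3·(1385/63) = 105.0476.
Kestrel's profit: 105.0476·(830/63) - 26·(830/63) - (3/2)(830/63)² = 781.0658.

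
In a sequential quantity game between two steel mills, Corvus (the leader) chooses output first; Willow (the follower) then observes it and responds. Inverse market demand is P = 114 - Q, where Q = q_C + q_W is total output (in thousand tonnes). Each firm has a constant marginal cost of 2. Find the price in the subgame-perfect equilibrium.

The follower Willow best-responds to any q_C: π_W = (114 - Q)q_W - 2q_W.
Setting the follower's marginal profit to zero, 112 - q_C - 2q_W = 0, i.e. q_W = (112 - q_C)/2.
Corvus substitutes q_W(q_C) into its own profit: π_C = q_C(114 - q_C - (112 - q_C)/2) - 2q_C = (58 - (1/2)q_C)q_C - 2q_C.
The leader's first-order condition 56 - q_C = 0 yields q_C = 56.
Then q_W = (112 - 56)/2 = 28.
Total output Q = 84, so price P = 114 - 84 = 30.

30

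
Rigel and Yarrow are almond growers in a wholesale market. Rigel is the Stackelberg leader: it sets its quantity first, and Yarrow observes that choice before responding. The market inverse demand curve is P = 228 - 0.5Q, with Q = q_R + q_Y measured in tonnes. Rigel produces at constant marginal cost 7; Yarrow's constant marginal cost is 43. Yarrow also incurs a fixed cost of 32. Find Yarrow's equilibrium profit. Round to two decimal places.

The follower Yarrow best-responds to any q_R: π_Y = (228 - 0.5Q)q_Y - 43q_Y.
Follower FOC: 185 - (1/2)q_R - q_Y = 0, so q_Y(q_R) = (185 - (1/2)q_R).
The leader anticipates this reaction. Substituting into P = 228 - 0.5Q gives P = 271/2 - (1/4)q_R, so π_R = (271/2 - (1/4)q_R)q_R - 7q_R.
The leader's first-order condition 257/2 - (1/2)q_R = 0 yields q_R = 257.
Then q_Y = (185 - (1/2)·257) = 113/2.
Price P = 228 - (1/2)·(627/2) = 285/4.
Yarrow's profit: (285/4 - 43)·(113/2) - 32 = 1564.1250.

1564.13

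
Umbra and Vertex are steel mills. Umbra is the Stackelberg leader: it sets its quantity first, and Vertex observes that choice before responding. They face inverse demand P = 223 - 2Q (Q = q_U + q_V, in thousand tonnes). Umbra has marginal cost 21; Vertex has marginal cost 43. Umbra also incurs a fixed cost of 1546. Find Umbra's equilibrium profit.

The follower Vertex best-responds to any q_U: π_V = (223 - 2Q)q_V - 43q_V.
Setting the follower's marginal profit to zero, 180 - 2q_U - 4q_V = 0, i.e. q_V = (180 - 2q_U)/4.
Umbra substitutes q_V(q_U) into its own profit: π_U = q_U(223 - 2q_U - (180 - 2q_U)/2) - 21q_U = (133 - q_U)q_U - 21q_U.
Maximising: ∂π_U/∂q_U = 112 - 2q_U = 0, giving q_U = 56.
Then q_V = (180 - 2·56)/4 = 17.
Price P = 223 - 2·73 = 77.
Umbra's profit: (77 - 21)·56 - 1546 = 1590.

1590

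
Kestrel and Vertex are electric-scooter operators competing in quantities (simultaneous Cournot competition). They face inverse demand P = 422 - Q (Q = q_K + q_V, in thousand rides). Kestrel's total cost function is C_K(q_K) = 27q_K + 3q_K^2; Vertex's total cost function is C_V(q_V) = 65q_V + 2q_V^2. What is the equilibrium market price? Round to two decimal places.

326.81

Kestrel's profit: π_K = (422 - Q)q_K - (27q_K + 3q_K²). Setting ∂π_K/∂q_K = 0: 395 - 8q_K - (q_V) = 0.
Vertex's profit: π_V = (422 - Q)q_V - (65q_V + 2q_V²). Setting ∂π_V/∂q_V = 0: 357 - 6q_V - (q_K) = 0.
So q_K = (395 - q_V)/8 and q_V = (357 - q_K)/6.
Substituting one into the other gives q_K = 42.8298 and q_V = 52.3617.
Total output Q = 95.1915, so price P = 422 - 95.1915 = 326.8085.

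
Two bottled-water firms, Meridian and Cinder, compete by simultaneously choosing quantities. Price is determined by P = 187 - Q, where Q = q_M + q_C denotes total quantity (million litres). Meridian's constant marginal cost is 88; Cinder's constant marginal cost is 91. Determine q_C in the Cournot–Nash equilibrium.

31

Meridian's profit: π_M = (187 - Q)q_M - (88q_M). Setting ∂π_M/∂q_M = 0: 99 - 2q_M - (q_C) = 0.
Cinder's profit: π_C = (187 - Q)q_C - (91q_C). Setting ∂π_C/∂q_C = 0: 96 - 2q_C - (q_M) = 0.
So q_M = (99 - q_C)/2 and q_C = (96 - q_M)/2.
Solving the pair: q_M = 34, q_C = 31.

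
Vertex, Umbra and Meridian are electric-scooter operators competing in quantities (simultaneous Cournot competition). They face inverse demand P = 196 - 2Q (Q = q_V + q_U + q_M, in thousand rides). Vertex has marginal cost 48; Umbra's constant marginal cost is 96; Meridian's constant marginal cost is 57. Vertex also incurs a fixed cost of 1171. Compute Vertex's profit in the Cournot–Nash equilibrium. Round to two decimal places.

Vertex's profit: π_V = (196 - 2Q)q_V - (48q_V). Setting ∂π_V/∂q_V = 0: 148 - 4q_V - 2(q_U + q_M) = 0.
Umbra's profit: π_U = (196 - 2Q)q_U - (96q_U). Setting ∂π_U/∂q_U = 0: 100 - 4q_U - 2(q_V + q_M) = 0.
Meridian's profit: π_M = (196 - 2Q)q_M - (57q_M). Setting ∂π_M/∂q_M = 0: 139 - 4q_M - 2(q_V + q_U) = 0.
Adding the 3 conditions: 387 − 4Q − 4Q = 0, i.e. Q = 387/8.
Back-substituting: q_V = (148 − 387/4)/2 = 205/8, q_U = (100 − 387/4)/2 = 13/8, q_M = (139 − 387/4)/2 = 169/8.
Price P = 196 - 2·(387/8) = 397/4.
Vertex's profit: (397/4 - 48)·(205/8) - 1171 = 142.2813.

142.28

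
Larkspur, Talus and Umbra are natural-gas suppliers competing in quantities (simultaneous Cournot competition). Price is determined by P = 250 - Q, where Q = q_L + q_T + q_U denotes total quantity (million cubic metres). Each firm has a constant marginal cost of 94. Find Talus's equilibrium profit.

Each firm earns π_i = (250 - Q)q_i - 94q_i.
Setting ∂π_i/∂q_i = 0 with rivals' quantities fixed: 156 - 2q_i - Σ_{j≠i} q_j = 0.
By symmetry each firm produces the same amount; substituting Σ_{j≠i} q_j = 2q_i yields q_i = 156/4 = 39.
Price P = 250 - 117 = 133.
Talus's profit: (133 - 94)·39 = 1521.

1521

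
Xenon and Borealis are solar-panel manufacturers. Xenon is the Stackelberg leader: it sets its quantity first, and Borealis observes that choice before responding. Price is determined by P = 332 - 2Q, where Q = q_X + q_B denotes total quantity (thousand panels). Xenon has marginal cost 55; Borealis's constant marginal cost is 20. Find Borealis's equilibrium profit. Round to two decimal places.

Solve by backward induction. Given q_X, the follower Borealis maximises π_B = (332 - 2q_X - 2q_B)q_B - 20q_B.
Setting the follower's marginal profit to zero, 312 - 2q_X - 4q_B = 0, i.e. q_B = (312 - 2q_X)/4.
Xenon substitutes q_B(q_X) into its own profit: π_X = q_X(332 - 2q_X - (312 - 2q_X)/2) - 55q_X = (176 - q_X)q_X - 55q_X.
Maximising: ∂π_X/∂q_X = 121 - 2q_X = 0, giving q_X = 121/2.
Then q_B = (312 - 2·(121/2))/4 = 191/4.
Price P = 332 - 2·(433/4) = 231/2.
Borealis's profit: (231/2 - 20)·(191/4) = 4560.1250.

4560.13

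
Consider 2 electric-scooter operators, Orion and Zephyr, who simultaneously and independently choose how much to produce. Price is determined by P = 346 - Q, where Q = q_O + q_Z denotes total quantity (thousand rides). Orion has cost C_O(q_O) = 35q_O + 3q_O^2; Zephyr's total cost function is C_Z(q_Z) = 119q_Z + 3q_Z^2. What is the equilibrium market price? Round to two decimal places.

Orion's profit: π_O = (346 - Q)q_O - (35q_O + 3q_O²). Setting ∂π_O/∂q_O = 0: 311 - 8q_O - (q_Z) = 0.
Zephyr's first-order condition: 227 - 8q_Z - (q_O) = 0.
So q_O = (311 - q_Z)/8 and q_Z = (227 - q_O)/8.
Substituting one into the other gives q_O = 323/9 and q_Z = 215/9.
Total output Q = 538/9, so price P = 346 - 538/9 = 286.2222.

286.22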